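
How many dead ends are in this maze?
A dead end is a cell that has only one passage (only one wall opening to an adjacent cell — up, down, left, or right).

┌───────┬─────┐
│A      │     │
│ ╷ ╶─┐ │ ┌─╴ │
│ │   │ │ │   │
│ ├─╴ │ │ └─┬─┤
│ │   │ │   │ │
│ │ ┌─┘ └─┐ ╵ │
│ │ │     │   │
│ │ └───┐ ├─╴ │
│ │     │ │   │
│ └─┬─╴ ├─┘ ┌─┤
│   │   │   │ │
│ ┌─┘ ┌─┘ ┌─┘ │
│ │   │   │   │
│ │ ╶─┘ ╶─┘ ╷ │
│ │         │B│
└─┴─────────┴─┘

Checking each cell for number of passages:

Dead ends found at positions:
  (1, 5)
  (2, 6)
  (3, 2)
  (4, 4)
  (5, 1)
  (5, 6)
  (7, 0)
  (7, 6)
Total dead ends: 8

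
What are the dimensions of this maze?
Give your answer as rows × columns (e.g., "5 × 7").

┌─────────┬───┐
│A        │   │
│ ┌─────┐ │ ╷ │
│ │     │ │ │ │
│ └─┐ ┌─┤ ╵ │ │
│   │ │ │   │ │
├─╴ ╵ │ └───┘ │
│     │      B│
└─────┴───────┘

Counting the maze dimensions:
Rows (vertical): 4
Columns (horizontal): 7
Dimensions: 4 × 7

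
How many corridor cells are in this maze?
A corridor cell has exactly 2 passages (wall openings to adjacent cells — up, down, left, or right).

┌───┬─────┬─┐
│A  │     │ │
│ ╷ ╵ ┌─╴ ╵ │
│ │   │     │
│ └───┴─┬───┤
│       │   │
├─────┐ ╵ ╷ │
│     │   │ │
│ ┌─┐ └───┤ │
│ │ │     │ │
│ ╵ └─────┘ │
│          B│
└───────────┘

Counting cells with exactly 2 passages:
Total corridor cells: 30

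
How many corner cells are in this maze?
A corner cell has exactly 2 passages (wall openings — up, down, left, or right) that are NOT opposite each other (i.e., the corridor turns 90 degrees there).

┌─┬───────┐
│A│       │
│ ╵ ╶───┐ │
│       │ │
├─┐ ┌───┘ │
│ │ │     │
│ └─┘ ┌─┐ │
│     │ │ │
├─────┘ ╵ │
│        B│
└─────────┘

Counting corner cells (2 non-opposite passages):
Total corners: 7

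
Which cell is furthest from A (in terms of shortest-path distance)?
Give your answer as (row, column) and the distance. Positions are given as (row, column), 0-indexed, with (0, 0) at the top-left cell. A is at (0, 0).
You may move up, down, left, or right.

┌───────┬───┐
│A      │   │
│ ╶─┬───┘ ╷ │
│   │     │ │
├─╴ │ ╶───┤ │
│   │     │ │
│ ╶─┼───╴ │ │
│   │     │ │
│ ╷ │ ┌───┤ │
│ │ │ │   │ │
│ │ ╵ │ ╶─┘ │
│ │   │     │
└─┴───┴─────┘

Computing BFS distances from A to all cells:
Furthest cell: (4, 4)
Distance: 30 steps

Path from A to the furthest cell:

┌───────┬───┐
│A      │↱ ↓│
│ ╶─┬───┘ ╷ │
│↳ ↓│↱ → ↑│↓│
├─╴ │ ╶───┤ │
│↓ ↲│↑ ← ↰│↓│
│ ╶─┼───╴ │ │
│↳ ↓│↱ → ↑│↓│
│ ╷ │ ┌───┤ │
│ │↓│↑│↱ B│↓│
│ │ ╵ │ ╶─┘ │
│ │↳ ↑│↑ ← ↲│
└─┴───┴─────┘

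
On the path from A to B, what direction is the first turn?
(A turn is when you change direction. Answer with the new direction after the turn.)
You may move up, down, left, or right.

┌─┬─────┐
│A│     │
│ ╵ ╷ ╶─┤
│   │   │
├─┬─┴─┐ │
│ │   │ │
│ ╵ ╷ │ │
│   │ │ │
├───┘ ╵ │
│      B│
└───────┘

Directions: down, right, up, right, down, right, down, down, down
First turn direction: right

Solution:

┌─┬─────┐
│A│↱ ↓  │
│ ╵ ╷ ╶─┤
│↳ ↑│↳ ↓│
├─┬─┴─┐ │
│ │   │↓│
│ ╵ ╷ │ │
│   │ │↓│
├───┘ ╵ │
│      B│
└───────┘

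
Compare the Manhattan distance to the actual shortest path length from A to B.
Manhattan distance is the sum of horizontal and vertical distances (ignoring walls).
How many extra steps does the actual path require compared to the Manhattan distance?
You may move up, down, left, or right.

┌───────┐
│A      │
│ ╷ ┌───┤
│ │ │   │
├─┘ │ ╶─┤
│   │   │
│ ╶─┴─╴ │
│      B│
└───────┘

Manhattan distance: |3 - 0| + |3 - 0| = 6
Actual path length: 8
Extra steps: 8 - 6 = 2

Solution:

┌───────┐
│A ↓    │
│ ╷ ┌───┤
│ │↓│   │
├─┘ │ ╶─┤
│↓ ↲│   │
│ ╶─┴─╴ │
│↳ → → B│
└───────┘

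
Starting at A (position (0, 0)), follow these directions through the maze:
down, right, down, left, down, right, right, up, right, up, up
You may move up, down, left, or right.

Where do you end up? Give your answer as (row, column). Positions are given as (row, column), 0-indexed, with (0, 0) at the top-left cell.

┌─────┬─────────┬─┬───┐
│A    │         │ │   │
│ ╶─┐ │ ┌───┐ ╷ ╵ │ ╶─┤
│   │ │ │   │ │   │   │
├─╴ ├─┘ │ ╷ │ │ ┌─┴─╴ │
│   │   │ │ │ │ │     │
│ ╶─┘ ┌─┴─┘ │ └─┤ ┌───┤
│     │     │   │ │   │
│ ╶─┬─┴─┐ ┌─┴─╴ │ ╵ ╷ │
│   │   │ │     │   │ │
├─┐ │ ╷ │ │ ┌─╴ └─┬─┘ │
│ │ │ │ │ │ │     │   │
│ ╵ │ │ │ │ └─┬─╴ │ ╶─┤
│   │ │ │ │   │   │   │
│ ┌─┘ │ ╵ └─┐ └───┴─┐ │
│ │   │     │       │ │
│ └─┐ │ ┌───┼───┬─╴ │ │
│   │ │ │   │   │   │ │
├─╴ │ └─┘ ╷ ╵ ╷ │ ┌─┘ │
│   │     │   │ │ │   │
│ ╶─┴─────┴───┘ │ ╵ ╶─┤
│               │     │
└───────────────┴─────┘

Following directions step by step:
Start: (0, 0)
  down: (0, 0) → (1, 0)
  right: (1, 0) → (1, 1)
  down: (1, 1) → (2, 1)
  left: (2, 1) → (2, 0)
  down: (2, 0) → (3, 0)
  right: (3, 0) → (3, 1)
  right: (3, 1) → (3, 2)
  up: (3, 2) → (2, 2)
  right: (2, 2) → (2, 3)
  up: (2, 3) → (1, 3)
  up: (1, 3) → (0, 3)
Final position: (0, 3)

Path taken:

┌─────┬─────────┬─┬───┐
│A    │B        │ │   │
│ ╶─┐ │ ┌───┐ ╷ ╵ │ ╶─┤
│↳ ↓│ │↑│   │ │   │   │
├─╴ ├─┘ │ ╷ │ │ ┌─┴─╴ │
│↓ ↲│↱ ↑│ │ │ │ │     │
│ ╶─┘ ┌─┴─┘ │ └─┤ ┌───┤
│↳ → ↑│     │   │ │   │
│ ╶─┬─┴─┐ ┌─┴─╴ │ ╵ ╷ │
│   │   │ │     │   │ │
├─┐ │ ╷ │ │ ┌─╴ └─┬─┘ │
│ │ │ │ │ │ │     │   │
│ ╵ │ │ │ │ └─┬─╴ │ ╶─┤
│   │ │ │ │   │   │   │
│ ┌─┘ │ ╵ └─┐ └───┴─┐ │
│ │   │     │       │ │
│ └─┐ │ ┌───┼───┬─╴ │ │
│   │ │ │   │   │   │ │
├─╴ │ └─┘ ╷ ╵ ╷ │ ┌─┘ │
│   │     │   │ │ │   │
│ ╶─┴─────┴───┘ │ ╵ ╶─┤
│               │     │
└───────────────┴─────┘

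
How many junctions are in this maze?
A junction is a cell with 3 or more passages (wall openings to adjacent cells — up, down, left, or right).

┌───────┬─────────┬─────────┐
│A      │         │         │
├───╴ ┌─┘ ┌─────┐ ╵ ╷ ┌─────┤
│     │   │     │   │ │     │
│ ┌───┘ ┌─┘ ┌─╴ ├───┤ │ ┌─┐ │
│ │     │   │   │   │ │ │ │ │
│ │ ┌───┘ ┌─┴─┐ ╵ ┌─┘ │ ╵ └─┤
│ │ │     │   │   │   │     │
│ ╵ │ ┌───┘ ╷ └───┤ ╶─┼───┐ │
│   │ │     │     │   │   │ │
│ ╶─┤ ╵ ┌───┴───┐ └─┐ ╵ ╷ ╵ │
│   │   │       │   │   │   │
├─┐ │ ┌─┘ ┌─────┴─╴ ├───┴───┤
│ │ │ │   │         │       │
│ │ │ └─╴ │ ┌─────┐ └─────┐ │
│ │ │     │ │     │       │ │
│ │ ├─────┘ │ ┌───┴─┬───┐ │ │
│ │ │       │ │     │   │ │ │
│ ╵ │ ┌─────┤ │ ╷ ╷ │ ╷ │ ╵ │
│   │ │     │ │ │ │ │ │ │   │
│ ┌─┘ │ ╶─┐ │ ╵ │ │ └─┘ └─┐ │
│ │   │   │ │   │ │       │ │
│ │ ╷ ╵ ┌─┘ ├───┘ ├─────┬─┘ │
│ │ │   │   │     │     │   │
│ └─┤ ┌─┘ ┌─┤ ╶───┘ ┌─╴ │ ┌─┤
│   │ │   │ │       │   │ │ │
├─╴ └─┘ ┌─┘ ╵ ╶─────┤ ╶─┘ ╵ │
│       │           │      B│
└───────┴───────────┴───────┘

Checking each cell for number of passages:

Junctions found (3+ passages):
  (0, 2): 3 passages
  (0, 10): 3 passages
  (2, 7): 3 passages
  (3, 12): 3 passages
  (4, 0): 3 passages
  (5, 2): 3 passages
  (6, 4): 3 passages
  (6, 9): 3 passages
  (8, 8): 3 passages
  (9, 0): 3 passages
  (9, 13): 3 passages
  (10, 2): 3 passages
  (10, 3): 3 passages
  (10, 11): 3 passages
  (11, 2): 3 passages
  (12, 6): 3 passages
  (13, 1): 3 passages
  (13, 5): 3 passages
  (13, 6): 3 passages
  (13, 12): 3 passages
Total junctions: 20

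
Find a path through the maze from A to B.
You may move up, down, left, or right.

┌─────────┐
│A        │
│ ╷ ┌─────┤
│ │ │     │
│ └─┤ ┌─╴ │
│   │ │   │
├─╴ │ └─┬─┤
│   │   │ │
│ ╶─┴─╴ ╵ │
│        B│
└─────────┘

Finding the shortest path through the maze:
Path length: 10 steps
Directions: down → down → right → down → left → down → right → right → right → right

Solution:

┌─────────┐
│A        │
│ ╷ ┌─────┤
│↓│ │     │
│ └─┤ ┌─╴ │
│↳ ↓│ │   │
├─╴ │ └─┬─┤
│↓ ↲│   │ │
│ ╶─┴─╴ ╵ │
│↳ → → → B│
└─────────┘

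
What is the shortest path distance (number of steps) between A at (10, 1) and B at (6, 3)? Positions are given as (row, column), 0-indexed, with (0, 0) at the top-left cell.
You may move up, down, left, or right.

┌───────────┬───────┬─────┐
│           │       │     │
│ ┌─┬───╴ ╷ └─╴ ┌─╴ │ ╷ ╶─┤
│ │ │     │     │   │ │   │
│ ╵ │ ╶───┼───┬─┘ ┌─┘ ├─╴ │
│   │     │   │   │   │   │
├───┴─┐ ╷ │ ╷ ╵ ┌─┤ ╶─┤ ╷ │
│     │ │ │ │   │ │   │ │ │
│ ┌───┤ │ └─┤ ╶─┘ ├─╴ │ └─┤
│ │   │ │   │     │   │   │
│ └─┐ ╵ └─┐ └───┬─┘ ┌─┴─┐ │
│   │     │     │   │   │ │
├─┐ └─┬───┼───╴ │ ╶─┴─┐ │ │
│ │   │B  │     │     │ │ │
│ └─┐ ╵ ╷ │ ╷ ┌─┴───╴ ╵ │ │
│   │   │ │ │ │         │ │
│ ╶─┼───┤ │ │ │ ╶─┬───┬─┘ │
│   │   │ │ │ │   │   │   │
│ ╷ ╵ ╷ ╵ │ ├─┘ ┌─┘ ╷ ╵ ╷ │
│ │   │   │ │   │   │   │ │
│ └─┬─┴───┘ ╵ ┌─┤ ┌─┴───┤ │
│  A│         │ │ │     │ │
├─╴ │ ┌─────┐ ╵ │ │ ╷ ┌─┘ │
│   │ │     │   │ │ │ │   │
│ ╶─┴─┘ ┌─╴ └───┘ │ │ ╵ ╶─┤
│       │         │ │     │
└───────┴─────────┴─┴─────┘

Finding path from (10, 1) to (6, 3):
Path: (10,1) → (10,0) → (9,0) → (8,0) → (8,1) → (9,1) → (9,2) → (8,2) → (8,3) → (9,3) → (9,4) → (8,4) → (7,4) → (6,4) → (6,3)
Distance: 14 steps

Solution:

┌───────────┬───────┬─────┐
│           │       │     │
│ ┌─┬───╴ ╷ └─╴ ┌─╴ │ ╷ ╶─┤
│ │ │     │     │   │ │   │
│ ╵ │ ╶───┼───┬─┘ ┌─┘ ├─╴ │
│   │     │   │   │   │   │
├───┴─┐ ╷ │ ╷ ╵ ┌─┤ ╶─┤ ╷ │
│     │ │ │ │   │ │   │ │ │
│ ┌───┤ │ └─┤ ╶─┘ ├─╴ │ └─┤
│ │   │ │   │     │   │   │
│ └─┐ ╵ └─┐ └───┬─┘ ┌─┴─┐ │
│   │     │     │   │   │ │
├─┐ └─┬───┼───╴ │ ╶─┴─┐ │ │
│ │   │B ↰│     │     │ │ │
│ └─┐ ╵ ╷ │ ╷ ┌─┴───╴ ╵ │ │
│   │   │↑│ │ │         │ │
│ ╶─┼───┤ │ │ │ ╶─┬───┬─┘ │
│↱ ↓│↱ ↓│↑│ │ │   │   │   │
│ ╷ ╵ ╷ ╵ │ ├─┘ ┌─┘ ╷ ╵ ╷ │
│↑│↳ ↑│↳ ↑│ │   │   │   │ │
│ └─┬─┴───┘ ╵ ┌─┤ ┌─┴───┤ │
│↑ A│         │ │ │     │ │
├─╴ │ ┌─────┐ ╵ │ │ ╷ ┌─┘ │
│   │ │     │   │ │ │ │   │
│ ╶─┴─┘ ┌─╴ └───┘ │ │ ╵ ╶─┤
│       │         │ │     │
└───────┴─────────┴─┴─────┘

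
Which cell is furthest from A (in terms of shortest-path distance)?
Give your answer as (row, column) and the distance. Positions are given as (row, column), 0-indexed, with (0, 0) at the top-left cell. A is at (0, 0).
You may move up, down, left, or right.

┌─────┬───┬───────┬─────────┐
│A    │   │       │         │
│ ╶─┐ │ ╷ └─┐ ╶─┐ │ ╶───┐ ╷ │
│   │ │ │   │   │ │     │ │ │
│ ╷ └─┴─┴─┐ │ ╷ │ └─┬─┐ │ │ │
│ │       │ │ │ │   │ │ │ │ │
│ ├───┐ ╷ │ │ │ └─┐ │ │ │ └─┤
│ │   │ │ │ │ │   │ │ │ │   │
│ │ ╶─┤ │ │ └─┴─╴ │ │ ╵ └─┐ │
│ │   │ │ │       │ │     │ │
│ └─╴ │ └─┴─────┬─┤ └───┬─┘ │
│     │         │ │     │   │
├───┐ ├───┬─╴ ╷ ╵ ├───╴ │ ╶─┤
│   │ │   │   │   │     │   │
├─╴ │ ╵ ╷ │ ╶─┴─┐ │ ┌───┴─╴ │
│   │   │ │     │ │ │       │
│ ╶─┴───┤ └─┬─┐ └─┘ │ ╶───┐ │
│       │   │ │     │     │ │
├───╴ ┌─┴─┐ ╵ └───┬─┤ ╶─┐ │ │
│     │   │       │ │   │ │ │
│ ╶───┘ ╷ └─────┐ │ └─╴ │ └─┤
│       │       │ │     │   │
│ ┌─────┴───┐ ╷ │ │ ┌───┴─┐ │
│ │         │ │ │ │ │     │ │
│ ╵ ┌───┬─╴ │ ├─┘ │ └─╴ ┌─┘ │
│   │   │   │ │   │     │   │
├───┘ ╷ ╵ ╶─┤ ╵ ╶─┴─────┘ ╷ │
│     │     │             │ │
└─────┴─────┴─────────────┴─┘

Computing BFS distances from A to all cells:
Furthest cell: (2, 10)
Distance: 64 steps

Path from A to the furthest cell:

┌─────┬───┬───────┬─────────┐
│A    │   │       │↓ ← ← ↰  │
│ ╶─┐ │ ╷ └─┐ ╶─┐ │ ╶───┐ ╷ │
│↓  │ │ │   │   │ │↳ → ↓│↑│ │
│ ╷ └─┴─┴─┐ │ ╷ │ └─┬─┐ │ │ │
│↓│       │ │ │ │   │B│↓│↑│ │
│ ├───┐ ╷ │ │ │ └─┐ │ │ │ └─┤
│↓│   │ │ │ │ │   │ │↑│↓│↑ ↰│
│ │ ╶─┤ │ │ └─┴─╴ │ │ ╵ └─┐ │
│↓│   │ │ │       │ │↑ ↲  │↑│
│ └─╴ │ └─┴─────┬─┤ └───┬─┘ │
│↳ → ↓│         │ │     │↱ ↑│
├───┐ ├───┬─╴ ╷ ╵ ├───╴ │ ╶─┤
│   │↓│↱ ↓│   │   │     │↑ ↰│
├─╴ │ ╵ ╷ │ ╶─┴─┐ │ ┌───┴─╴ │
│   │↳ ↑│↓│     │ │ │↱ → → ↑│
│ ╶─┴───┤ └─┬─┐ └─┘ │ ╶───┐ │
│       │↳ ↓│ │     │↑ ← ↰│ │
├───╴ ┌─┴─┐ ╵ └───┬─┤ ╶─┐ │ │
│     │   │↳ → → ↓│ │   │↑│ │
│ ╶───┘ ╷ └─────┐ │ └─╴ │ └─┤
│       │       │↓│     │↑ ↰│
│ ┌─────┴───┐ ╷ │ │ ┌───┴─┐ │
│ │         │ │ │↓│ │     │↑│
│ ╵ ┌───┬─╴ │ ├─┘ │ └─╴ ┌─┘ │
│   │   │   │ │↓ ↲│     │↱ ↑│
├───┘ ╷ ╵ ╶─┤ ╵ ╶─┴─────┘ ╷ │
│     │     │  ↳ → → → → ↑│ │
└─────┴─────┴─────────────┴─┘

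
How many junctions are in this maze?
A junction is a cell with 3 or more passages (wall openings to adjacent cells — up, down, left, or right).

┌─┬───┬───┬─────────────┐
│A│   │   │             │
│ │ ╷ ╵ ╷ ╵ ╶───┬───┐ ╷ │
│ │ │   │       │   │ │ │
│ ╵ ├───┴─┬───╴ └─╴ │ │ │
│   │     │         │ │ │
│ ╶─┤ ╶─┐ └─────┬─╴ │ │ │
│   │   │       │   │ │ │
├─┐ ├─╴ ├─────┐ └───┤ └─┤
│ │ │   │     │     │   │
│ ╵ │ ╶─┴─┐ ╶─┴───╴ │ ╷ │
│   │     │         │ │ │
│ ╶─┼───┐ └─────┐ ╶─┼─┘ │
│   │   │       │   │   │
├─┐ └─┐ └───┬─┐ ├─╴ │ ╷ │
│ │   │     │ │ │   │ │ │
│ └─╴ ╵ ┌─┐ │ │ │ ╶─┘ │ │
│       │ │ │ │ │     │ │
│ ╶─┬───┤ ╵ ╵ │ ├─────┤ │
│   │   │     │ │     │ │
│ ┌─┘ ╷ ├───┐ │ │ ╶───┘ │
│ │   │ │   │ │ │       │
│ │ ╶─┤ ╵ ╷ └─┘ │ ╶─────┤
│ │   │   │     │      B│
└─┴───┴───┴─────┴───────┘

Checking each cell for number of passages:

Junctions found (3+ passages):
  (0, 10): 3 passages
  (1, 5): 3 passages
  (2, 0): 3 passages
  (2, 7): 3 passages
  (2, 9): 3 passages
  (4, 5): 3 passages
  (4, 10): 3 passages
  (5, 0): 3 passages
  (5, 8): 3 passages
  (6, 11): 3 passages
  (7, 3): 3 passages
  (8, 0): 3 passages
  (8, 2): 3 passages
  (9, 0): 3 passages
  (9, 5): 3 passages
  (9, 6): 3 passages
  (10, 8): 3 passages
Total junctions: 17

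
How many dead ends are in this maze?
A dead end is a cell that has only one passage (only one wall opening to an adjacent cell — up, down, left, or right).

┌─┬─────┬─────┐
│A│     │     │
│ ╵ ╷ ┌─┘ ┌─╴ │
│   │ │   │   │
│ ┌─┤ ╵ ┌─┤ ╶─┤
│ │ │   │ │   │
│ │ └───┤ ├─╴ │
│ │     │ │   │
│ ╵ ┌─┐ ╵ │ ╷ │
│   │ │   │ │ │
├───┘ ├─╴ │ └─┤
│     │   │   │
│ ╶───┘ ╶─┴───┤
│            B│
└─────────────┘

Checking each cell for number of passages:

Dead ends found at positions:
  (0, 0)
  (0, 3)
  (2, 1)
  (2, 4)
  (4, 2)
  (4, 6)
  (5, 6)
  (6, 6)
Total dead ends: 8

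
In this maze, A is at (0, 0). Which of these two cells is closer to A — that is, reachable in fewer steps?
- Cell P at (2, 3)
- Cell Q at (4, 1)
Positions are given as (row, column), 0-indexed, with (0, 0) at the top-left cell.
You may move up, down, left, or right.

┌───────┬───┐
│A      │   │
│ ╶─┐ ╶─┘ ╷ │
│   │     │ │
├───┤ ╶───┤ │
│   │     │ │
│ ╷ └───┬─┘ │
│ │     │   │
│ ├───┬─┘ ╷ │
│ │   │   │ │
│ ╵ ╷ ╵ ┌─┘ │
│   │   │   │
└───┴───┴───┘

Shortest path A → P at (2, 3): 5 steps
Shortest path A → Q at (4, 1): 17 steps

P is closer (5 steps vs 17 steps).

Path to P:

┌───────┬───┐
│A → ↓  │   │
│ ╶─┐ ╶─┘ ╷ │
│   │↓    │ │
├───┤ ╶───┤ │
│   │↳ P  │ │
│ ╷ └───┬─┘ │
│ │     │   │
│ ├───┬─┘ ╷ │
│ │   │   │ │
│ ╵ ╷ ╵ ┌─┘ │
│   │   │   │
└───┴───┴───┘

Path to Q:

┌───────┬───┐
│A → ↓  │↱ ↓│
│ ╶─┐ ╶─┘ ╷ │
│   │↳ → ↑│↓│
├───┤ ╶───┤ │
│   │     │↓│
│ ╷ └───┬─┘ │
│ │     │↓ ↲│
│ ├───┬─┘ ╷ │
│ │Q ↰│↓ ↲│ │
│ ╵ ╷ ╵ ┌─┘ │
│   │↑ ↲│   │
└───┴───┴───┘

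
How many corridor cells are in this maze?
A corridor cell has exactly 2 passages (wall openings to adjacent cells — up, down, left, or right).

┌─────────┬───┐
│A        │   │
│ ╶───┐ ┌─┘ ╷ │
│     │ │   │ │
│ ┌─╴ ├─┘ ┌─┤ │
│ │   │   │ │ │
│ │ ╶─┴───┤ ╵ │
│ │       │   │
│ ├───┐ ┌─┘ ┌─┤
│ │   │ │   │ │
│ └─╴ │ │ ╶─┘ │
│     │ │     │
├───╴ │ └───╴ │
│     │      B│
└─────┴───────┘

Counting cells with exactly 2 passages:
Total corridor cells: 35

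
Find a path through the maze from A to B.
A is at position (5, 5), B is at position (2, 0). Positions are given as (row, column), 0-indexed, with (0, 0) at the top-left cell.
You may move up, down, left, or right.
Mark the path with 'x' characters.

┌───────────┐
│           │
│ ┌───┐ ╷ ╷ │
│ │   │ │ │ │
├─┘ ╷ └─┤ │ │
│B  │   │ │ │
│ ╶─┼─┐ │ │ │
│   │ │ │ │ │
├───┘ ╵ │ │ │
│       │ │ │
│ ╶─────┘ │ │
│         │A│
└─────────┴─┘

Finding the shortest path from (5, 5) to (2, 0):
Path length: 26 steps
Directions: up → up → up → up → up → left → down → down → down → down → down → left → left → left → left → up → right → right → right → up → up → left → up → left → down → left

Solution:

┌───────────┐
│        x x│
│ ┌───┐ ╷ ╷ │
│ │x x│ │x│x│
├─┘ ╷ └─┤ │ │
│B x│x x│x│x│
│ ╶─┼─┐ │ │ │
│   │ │x│x│x│
├───┘ ╵ │ │ │
│x x x x│x│x│
│ ╶─────┘ │ │
│x x x x x│A│
└─────────┴─┘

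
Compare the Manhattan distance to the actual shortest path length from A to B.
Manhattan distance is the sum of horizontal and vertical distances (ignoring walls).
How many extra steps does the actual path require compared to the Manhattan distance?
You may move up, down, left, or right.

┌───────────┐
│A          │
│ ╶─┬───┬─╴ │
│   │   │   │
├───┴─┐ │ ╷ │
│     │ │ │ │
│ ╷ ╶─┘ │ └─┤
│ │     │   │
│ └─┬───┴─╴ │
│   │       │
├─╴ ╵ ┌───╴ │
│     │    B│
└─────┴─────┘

Manhattan distance: |5 - 0| + |5 - 0| = 10
Actual path length: 12
Extra steps: 12 - 10 = 2

Solution:

┌───────────┐
│A → → → → ↓│
│ ╶─┬───┬─╴ │
│   │   │↓ ↲│
├───┴─┐ │ ╷ │
│     │ │↓│ │
│ ╷ ╶─┘ │ └─┤
│ │     │↳ ↓│
│ └─┬───┴─╴ │
│   │      ↓│
├─╴ ╵ ┌───╴ │
│     │    B│
└─────┴─────┘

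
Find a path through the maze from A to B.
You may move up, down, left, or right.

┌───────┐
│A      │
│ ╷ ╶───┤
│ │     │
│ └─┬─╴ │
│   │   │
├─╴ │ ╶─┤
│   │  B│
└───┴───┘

Finding the shortest path through the maze:
Path length: 8 steps
Directions: right → down → right → right → down → left → down → right

Solution:

┌───────┐
│A ↓    │
│ ╷ ╶───┤
│ │↳ → ↓│
│ └─┬─╴ │
│   │↓ ↲│
├─╴ │ ╶─┤
│   │↳ B│
└───┴───┘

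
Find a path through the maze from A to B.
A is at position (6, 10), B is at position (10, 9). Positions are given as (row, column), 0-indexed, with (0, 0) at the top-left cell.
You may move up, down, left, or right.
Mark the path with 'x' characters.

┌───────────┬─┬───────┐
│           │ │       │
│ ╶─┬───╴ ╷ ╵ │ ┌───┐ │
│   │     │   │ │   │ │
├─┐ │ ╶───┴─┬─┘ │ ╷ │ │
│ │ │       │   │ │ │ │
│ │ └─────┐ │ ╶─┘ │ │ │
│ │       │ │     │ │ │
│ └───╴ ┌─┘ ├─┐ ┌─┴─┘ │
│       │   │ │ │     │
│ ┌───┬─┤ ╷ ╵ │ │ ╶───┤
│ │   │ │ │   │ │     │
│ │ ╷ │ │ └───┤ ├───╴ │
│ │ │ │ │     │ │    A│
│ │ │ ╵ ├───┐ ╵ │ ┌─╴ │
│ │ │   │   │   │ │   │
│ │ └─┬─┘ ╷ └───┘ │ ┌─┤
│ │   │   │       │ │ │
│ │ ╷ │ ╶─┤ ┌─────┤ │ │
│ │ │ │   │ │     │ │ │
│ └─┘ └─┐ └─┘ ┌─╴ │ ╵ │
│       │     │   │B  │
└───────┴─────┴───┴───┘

Finding the shortest path from (6, 10) to (10, 9):
Path length: 5 steps
Directions: down → left → down → down → down

Solution:

┌───────────┬─┬───────┐
│           │ │       │
│ ╶─┬───╴ ╷ ╵ │ ┌───┐ │
│   │     │   │ │   │ │
├─┐ │ ╶───┴─┬─┘ │ ╷ │ │
│ │ │       │   │ │ │ │
│ │ └─────┐ │ ╶─┘ │ │ │
│ │       │ │     │ │ │
│ └───╴ ┌─┘ ├─┐ ┌─┴─┘ │
│       │   │ │ │     │
│ ┌───┬─┤ ╷ ╵ │ │ ╶───┤
│ │   │ │ │   │ │     │
│ │ ╷ │ │ └───┤ ├───╴ │
│ │ │ │ │     │ │    A│
│ │ │ ╵ ├───┐ ╵ │ ┌─╴ │
│ │ │   │   │   │ │x x│
│ │ └─┬─┘ ╷ └───┘ │ ┌─┤
│ │   │   │       │x│ │
│ │ ╷ │ ╶─┤ ┌─────┤ │ │
│ │ │ │   │ │     │x│ │
│ └─┘ └─┐ └─┘ ┌─╴ │ ╵ │
│       │     │   │B  │
└───────┴─────┴───┴───┘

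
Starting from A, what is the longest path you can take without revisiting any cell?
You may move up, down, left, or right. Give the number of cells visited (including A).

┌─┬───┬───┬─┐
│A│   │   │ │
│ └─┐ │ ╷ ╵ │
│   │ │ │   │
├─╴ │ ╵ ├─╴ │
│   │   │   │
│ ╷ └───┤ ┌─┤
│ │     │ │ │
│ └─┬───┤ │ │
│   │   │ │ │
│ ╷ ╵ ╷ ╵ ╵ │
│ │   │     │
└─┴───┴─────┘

Finding longest simple path using DFS:
Start: (0, 0)
Longest path visits 28 cells
Path: A → down → right → down → left → down → down → right → down → right → up → right → down → right → up → up → up → right → up → left → up → left → down → down → left → up → up → left

Solution:

┌─┬───┬───┬─┐
│A│B ↰│↓ ↰│ │
│ └─┐ │ ╷ ╵ │
│↳ ↓│↑│↓│↑ ↰│
├─╴ │ ╵ ├─╴ │
│↓ ↲│↑ ↲│↱ ↑│
│ ╷ └───┤ ┌─┤
│↓│     │↑│ │
│ └─┬───┤ │ │
│↳ ↓│↱ ↓│↑│ │
│ ╷ ╵ ╷ ╵ ╵ │
│ │↳ ↑│↳ ↑  │
└─┴───┴─────┘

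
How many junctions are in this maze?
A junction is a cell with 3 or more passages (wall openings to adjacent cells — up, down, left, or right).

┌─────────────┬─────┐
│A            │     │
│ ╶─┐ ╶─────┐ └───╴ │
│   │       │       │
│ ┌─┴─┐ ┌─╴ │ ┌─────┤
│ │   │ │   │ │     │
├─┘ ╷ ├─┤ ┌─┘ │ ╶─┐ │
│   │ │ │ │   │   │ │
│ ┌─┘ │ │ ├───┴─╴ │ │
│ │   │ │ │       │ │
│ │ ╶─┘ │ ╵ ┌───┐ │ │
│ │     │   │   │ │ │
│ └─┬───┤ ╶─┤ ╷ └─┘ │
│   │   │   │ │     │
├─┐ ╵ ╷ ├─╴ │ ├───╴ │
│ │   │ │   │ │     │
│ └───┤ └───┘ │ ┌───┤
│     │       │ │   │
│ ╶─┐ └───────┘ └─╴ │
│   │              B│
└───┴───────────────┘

Checking each cell for number of passages:

Junctions found (3+ passages):
  (0, 2): 3 passages
  (1, 0): 3 passages
  (1, 3): 3 passages
  (1, 6): 3 passages
  (4, 8): 3 passages
  (5, 4): 3 passages
  (6, 9): 3 passages
  (8, 0): 3 passages
  (9, 7): 3 passages
Total junctions: 9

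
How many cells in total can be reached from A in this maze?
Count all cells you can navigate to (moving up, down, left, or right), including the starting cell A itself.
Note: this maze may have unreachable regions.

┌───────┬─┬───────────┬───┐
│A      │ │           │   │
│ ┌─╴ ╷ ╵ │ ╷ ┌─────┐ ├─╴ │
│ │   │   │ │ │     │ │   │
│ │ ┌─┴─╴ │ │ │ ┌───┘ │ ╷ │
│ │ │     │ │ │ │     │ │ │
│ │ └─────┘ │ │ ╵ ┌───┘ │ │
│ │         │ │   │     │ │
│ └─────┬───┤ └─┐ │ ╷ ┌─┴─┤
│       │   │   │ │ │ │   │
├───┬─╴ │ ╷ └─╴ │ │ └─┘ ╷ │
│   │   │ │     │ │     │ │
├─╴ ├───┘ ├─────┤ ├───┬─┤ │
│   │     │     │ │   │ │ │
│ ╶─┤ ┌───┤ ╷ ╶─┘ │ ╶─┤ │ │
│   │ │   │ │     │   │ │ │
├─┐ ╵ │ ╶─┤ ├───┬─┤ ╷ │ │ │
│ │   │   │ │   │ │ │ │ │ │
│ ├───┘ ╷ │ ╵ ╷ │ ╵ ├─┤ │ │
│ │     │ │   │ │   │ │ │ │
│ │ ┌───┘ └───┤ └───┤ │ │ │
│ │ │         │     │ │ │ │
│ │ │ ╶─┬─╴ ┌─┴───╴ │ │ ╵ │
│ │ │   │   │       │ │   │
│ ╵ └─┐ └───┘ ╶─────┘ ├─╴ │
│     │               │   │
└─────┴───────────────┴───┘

Using BFS/flood-fill to find all reachable cells from A:
Maze size: 13 × 13 = 169 total cells
41 cell(s) are walled off and cannot be reached from A.
Reachable cells: 128

Reachable region (· marks reachable cells):

┌───────┬─┬───────────┬───┐
│A · · ·│·│· · · · · ·│   │
│ ┌─╴ ╷ ╵ │ ╷ ┌─────┐ ├─╴ │
│·│· ·│· ·│·│·│· · ·│·│   │
│ │ ┌─┴─╴ │ │ │ ┌───┘ │ ╷ │
│·│·│· · ·│·│·│·│· · ·│ │ │
│ │ └─────┘ │ │ ╵ ┌───┘ │ │
│·│· · · · ·│·│· ·│     │ │
│ └─────┬───┤ └─┐ │ ╷ ┌─┴─┤
│· · · ·│· ·│· ·│·│ │ │   │
├───┬─╴ │ ╷ └─╴ │ │ └─┘ ╷ │
│· ·│· ·│·│· · ·│·│     │ │
├─╴ ├───┘ ├─────┤ ├───┬─┤ │
│· ·│· · ·│· · ·│·│   │ │ │
│ ╶─┤ ┌───┤ ╷ ╶─┘ │ ╶─┤ │ │
│· ·│·│· ·│·│· · ·│   │ │ │
├─┐ ╵ │ ╶─┤ ├───┬─┤ ╷ │ │ │
│·│· ·│· ·│·│· ·│ │ │ │ │ │
│ ├───┘ ╷ │ ╵ ╷ │ ╵ ├─┤ │ │
│·│· · ·│·│· ·│·│   │·│ │ │
│ │ ┌───┘ └───┤ └───┤ │ │ │
│·│·│· · · · ·│· · ·│·│ │ │
│ │ │ ╶─┬─╴ ┌─┴───╴ │ │ ╵ │
│·│·│· ·│· ·│· · · ·│·│   │
│ ╵ └─┐ └───┘ ╶─────┘ ├─╴ │
│· · ·│· · · · · · · ·│   │
└─────┴───────────────┴───┘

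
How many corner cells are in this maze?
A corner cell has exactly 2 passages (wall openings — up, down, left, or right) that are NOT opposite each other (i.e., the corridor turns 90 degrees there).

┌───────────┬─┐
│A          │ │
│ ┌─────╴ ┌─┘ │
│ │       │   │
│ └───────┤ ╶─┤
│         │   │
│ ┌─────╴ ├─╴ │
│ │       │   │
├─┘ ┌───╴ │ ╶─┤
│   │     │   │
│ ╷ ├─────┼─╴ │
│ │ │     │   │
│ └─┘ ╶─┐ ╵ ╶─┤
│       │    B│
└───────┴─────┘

Counting corner cells (2 non-opposite passages):
Total corners: 20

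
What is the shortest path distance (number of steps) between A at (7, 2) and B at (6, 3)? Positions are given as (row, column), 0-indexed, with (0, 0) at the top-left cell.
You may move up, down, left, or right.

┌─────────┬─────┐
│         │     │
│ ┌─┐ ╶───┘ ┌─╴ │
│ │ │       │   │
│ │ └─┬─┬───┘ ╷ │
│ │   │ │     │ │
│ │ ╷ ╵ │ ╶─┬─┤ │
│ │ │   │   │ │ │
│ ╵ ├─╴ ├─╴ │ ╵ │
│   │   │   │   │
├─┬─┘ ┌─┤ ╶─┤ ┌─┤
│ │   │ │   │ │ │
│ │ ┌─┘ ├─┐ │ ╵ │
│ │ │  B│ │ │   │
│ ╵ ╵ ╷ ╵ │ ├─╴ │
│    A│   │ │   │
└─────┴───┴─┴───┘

Finding path from (7, 2) to (6, 3):
Path: (7,2) → (6,2) → (6,3)
Distance: 2 steps

Solution:

┌─────────┬─────┐
│         │     │
│ ┌─┐ ╶───┘ ┌─╴ │
│ │ │       │   │
│ │ └─┬─┬───┘ ╷ │
│ │   │ │     │ │
│ │ ╷ ╵ │ ╶─┬─┤ │
│ │ │   │   │ │ │
│ ╵ ├─╴ ├─╴ │ ╵ │
│   │   │   │   │
├─┬─┘ ┌─┤ ╶─┤ ┌─┤
│ │   │ │   │ │ │
│ │ ┌─┘ ├─┐ │ ╵ │
│ │ │↱ B│ │ │   │
│ ╵ ╵ ╷ ╵ │ ├─╴ │
│    A│   │ │   │
└─────┴───┴─┴───┘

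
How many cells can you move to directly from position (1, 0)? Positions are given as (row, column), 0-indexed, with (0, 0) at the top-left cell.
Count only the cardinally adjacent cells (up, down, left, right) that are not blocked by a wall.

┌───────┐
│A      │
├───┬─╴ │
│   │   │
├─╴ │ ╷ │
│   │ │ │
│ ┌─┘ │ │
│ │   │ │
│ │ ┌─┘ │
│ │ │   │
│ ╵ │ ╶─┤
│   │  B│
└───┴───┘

Checking passable neighbors of (1, 0):
Neighbors: (1, 1)
Count: 1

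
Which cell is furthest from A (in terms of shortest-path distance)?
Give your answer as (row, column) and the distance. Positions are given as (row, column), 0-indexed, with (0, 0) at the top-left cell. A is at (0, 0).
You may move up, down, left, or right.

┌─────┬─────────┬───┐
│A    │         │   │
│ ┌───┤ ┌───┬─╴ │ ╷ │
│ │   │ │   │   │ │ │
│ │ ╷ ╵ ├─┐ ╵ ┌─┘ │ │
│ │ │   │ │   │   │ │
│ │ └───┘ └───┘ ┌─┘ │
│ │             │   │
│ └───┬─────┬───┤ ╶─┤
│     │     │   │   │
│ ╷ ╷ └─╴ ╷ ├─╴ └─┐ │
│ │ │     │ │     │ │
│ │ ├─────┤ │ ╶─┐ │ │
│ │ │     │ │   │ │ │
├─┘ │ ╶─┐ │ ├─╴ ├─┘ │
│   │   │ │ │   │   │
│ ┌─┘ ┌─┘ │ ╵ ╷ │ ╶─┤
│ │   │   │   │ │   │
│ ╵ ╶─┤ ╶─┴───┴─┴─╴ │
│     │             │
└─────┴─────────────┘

Computing BFS distances from A to all cells:
Furthest cell: (1, 4)
Distance: 69 steps

Path from A to the furthest cell:

┌─────┬─────────┬───┐
│A    │↱ → → → ↓│↓ ↰│
│ ┌───┤ ┌───┬─╴ │ ╷ │
│↓│↱ ↓│↑│B ↰│↓ ↲│↓│↑│
│ │ ╷ ╵ ├─┐ ╵ ┌─┘ │ │
│↓│↑│↳ ↑│ │↑ ↲│↓ ↲│↑│
│ │ └───┘ └───┘ ┌─┘ │
│↓│↑ ← ← ← ← ← ↲│↱ ↑│
│ └───┬─────┬───┤ ╶─┤
│↳ ↓  │     │   │↑ ↰│
│ ╷ ╷ └─╴ ╷ ├─╴ └─┐ │
│ │↓│     │ │     │↑│
│ │ ├─────┤ │ ╶─┐ │ │
│ │↓│↱ → ↓│ │   │ │↑│
├─┘ │ ╶─┐ │ ├─╴ ├─┘ │
│↓ ↲│↑  │↓│ │   │↱ ↑│
│ ┌─┘ ┌─┘ │ ╵ ╷ │ ╶─┤
│↓│↱ ↑│↓ ↲│   │ │↑ ↰│
│ ╵ ╶─┤ ╶─┴───┴─┴─╴ │
│↳ ↑  │↳ → → → → → ↑│
└─────┴─────────────┘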